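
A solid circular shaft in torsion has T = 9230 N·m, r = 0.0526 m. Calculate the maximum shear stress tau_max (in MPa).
Model: a solid circular shaft in torsion, so tau_max = (2·T) / (π·r^3).
Substitute:
  tau_max = (2 × 9230) / (π × 0.0526^3)
  tau_max = 4.038 × 10⁷ Pa
Convert: tau_max = 4.038 × 10⁷ Pa = 40.38 MPa
Final answer: tau_max = 40.38 MPa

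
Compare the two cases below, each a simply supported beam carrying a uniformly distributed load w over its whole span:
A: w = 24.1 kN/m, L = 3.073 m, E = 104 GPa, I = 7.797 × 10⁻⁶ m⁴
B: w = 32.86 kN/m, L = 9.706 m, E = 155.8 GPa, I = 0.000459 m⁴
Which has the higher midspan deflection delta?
Model: a simply supported beam carrying a uniformly distributed load w over its whole span, so delta = (5·w·L^4) / (384·E·I) (SI units).
  A: delta = (5 × 24100 × 3.073^4) / (384 × (1.04 × 10¹¹) × (7.797 × 10⁻⁶)) = 0.03451 m = 34.51 mm
  B: delta = (5 × 32860 × 9.706^4) / (384 × (1.558 × 10¹¹) × 0.000459) = 0.0531 m = 53.1 mm
53.1 mm > 34.51 mm, so B is larger.
Final answer: B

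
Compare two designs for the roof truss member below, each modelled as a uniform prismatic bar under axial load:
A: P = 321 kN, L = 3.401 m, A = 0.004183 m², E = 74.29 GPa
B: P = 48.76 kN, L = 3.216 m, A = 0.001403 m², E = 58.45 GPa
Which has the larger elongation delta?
Model: a uniform prismatic bar under axial load, so delta = (P·L) / (A·E) (SI units).
  A: delta = (321000 × 3.401) / (0.004183 × (7.429 × 10¹⁰)) = 0.003513 m = 3.513 mm
  B: delta = (48760 × 3.216) / (0.001403 × (5.845 × 10¹⁰)) = 0.001912 m = 1.912 mm
3.513 mm > 1.912 mm, so A is larger.
Final answer: A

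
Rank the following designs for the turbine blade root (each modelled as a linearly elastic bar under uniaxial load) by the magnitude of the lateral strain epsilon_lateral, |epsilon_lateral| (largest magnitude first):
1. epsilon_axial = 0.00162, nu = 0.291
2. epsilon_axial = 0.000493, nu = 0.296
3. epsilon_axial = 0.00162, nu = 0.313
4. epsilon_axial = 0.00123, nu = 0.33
Model: a linearly elastic bar under uniaxial load, so epsilon_lateral = -nu·epsilon_axial (SI units).
  Case 1: epsilon_lateral = -(0.291 × 0.00162) = -0.0004714
  Case 2: epsilon_lateral = -(0.296 × 0.000493) = -0.0001459
  Case 3: epsilon_lateral = -(0.313 × 0.00162) = -0.0005071
  Case 4: epsilon_lateral = -(0.33 × 0.00123) = -0.0004059
Ordering by |epsilon_lateral|: 0.0005071 (case 3) > 0.0004714 (case 1) > 0.0004059 (case 4) > 0.0001459 (case 2)
Final answer: 3, 1, 4, 2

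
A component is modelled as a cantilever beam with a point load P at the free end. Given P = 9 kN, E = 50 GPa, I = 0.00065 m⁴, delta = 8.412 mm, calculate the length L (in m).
Model: a cantilever beam with a point load P at the free end, so delta = (P·L^3) / (3·E·I).
Solve for L: L = ((3·delta·E·I) / P)^(1/3).
Convert to SI units:
  P = 9 kN = 9000 N
  E = 50 GPa = 5 × 10¹⁰ Pa
  delta = 8.412 mm = 0.008412 m
Substitute:
  L = ((3 × 0.008412 × (5 × 10¹⁰) × 0.00065) / 9000)^(1/3)
  L = 4.5 m
Final answer: L = 4.5 m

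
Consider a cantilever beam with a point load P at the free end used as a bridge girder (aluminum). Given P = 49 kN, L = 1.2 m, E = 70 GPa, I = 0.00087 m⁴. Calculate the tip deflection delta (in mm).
Model: a cantilever beam with a point load P at the free end, so delta = (P·L^3) / (3·E·I).
Convert to SI units:
  P = 49 kN = 49000 N
  E = 70 GPa = 7 × 10¹⁰ Pa
Substitute:
  delta = (49000 × 1.2^3) / (3 × (7 × 10¹⁰) × 0.00087)
  delta = 0.0004634 m
Convert: delta = 0.0004634 m = 0.4634 mm
Final answer: delta = 0.4634 mm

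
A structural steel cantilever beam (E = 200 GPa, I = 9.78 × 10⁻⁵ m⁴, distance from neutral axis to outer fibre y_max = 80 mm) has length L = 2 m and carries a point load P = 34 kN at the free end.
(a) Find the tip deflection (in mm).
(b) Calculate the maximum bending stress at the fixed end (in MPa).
(a) Tip deflection of a cantilever with an end point load: δ = P·L^3 / (3·E·I). Convert P = 34 kN = 34000 N, E = 200 GPa = 2 × 10¹¹ Pa.
  δ = (34000 × 2^3) / (3 × (2 × 10¹¹) × (9.78 × 10⁻⁵)) = 0.004635 m = 4.635 mm
(b) Maximum bending moment at the fixed end: M = P·L = 34000 × 2 = 68000 N·m. Convert y_max = 80 mm = 0.08 m.
  σ = M·y_max / I = (68000 × 0.08) / (9.78 × 10⁻⁵) = 5.562 × 10⁷ Pa = 55.62 MPa
Final answer: (a) δ = 4.635 mm, (b) σ = 55.62 MPa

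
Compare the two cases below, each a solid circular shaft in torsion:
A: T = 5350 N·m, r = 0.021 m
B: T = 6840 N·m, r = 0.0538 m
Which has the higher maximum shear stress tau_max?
Model: a solid circular shaft in torsion, so tau_max = (2·T) / (π·r^3) (SI units).
  A: tau_max = (2 × 5350) / (π × 0.021^3) = 3.678 × 10⁸ Pa = 367.8 MPa
  B: tau_max = (2 × 6840) / (π × 0.0538^3) = 2.796 × 10⁷ Pa = 27.96 MPa
367.8 MPa > 27.96 MPa, so A is larger.
Final answer: A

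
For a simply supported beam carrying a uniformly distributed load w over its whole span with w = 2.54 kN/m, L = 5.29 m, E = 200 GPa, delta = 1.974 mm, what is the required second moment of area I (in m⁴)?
Model: a simply supported beam carrying a uniformly distributed load w over its whole span, so delta = (5·w·L^4) / (384·E·I).
Solve for I: I = (5·w·L^4) / (384·delta·E).
Convert to SI units:
  w = 2.54 kN/m = 2540 N/m
  E = 200 GPa = 2 × 10¹¹ Pa
  delta = 1.974 mm = 0.001974 m
Substitute:
  I = (5 × 2540 × 5.29^4) / (384 × 0.001974 × (2 × 10¹¹))
  I = 6.56 × 10⁻⁵ m⁴
Final answer: I = 6.56 × 10⁻⁵ m⁴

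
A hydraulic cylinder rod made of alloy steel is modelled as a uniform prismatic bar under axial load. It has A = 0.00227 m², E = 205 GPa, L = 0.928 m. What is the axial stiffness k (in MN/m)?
Model: a uniform prismatic bar under axial load, so k = (A·E) / L.
Convert to SI units:
  E = 205 GPa = 2.05 × 10¹¹ Pa
Substitute:
  k = (0.00227 × (2.05 × 10¹¹)) / 0.928
  k = 5.015 × 10⁸ N/m
Convert: k = 5.015 × 10⁸ N/m = 501.5 MN/m
Final answer: k = 501.5 MN/m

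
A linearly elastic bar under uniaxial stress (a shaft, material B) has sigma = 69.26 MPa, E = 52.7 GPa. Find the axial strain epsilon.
Model: a linearly elastic bar under uniaxial stress, so epsilon = sigma / E.
Convert to SI units:
  sigma = 69.26 MPa = 6.926 × 10⁷ Pa
  E = 52.7 GPa = 5.27 × 10¹⁰ Pa
Substitute:
  epsilon = (6.926 × 10⁷) / (5.27 × 10¹⁰)
  epsilon = 0.001314
Final answer: epsilon = 0.001314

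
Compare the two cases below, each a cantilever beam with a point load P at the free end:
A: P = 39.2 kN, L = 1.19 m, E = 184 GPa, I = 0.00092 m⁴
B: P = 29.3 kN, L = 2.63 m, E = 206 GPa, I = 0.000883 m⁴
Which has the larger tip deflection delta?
Model: a cantilever beam with a point load P at the free end, so delta = (P·L^3) / (3·E·I) (SI units).
  A: delta = (39200 × 1.19^3) / (3 × (1.84 × 10¹¹) × 0.00092) = 0.0001301 m = 0.1301 mm
  B: delta = (29300 × 2.63^3) / (3 × (2.06 × 10¹¹) × 0.000883) = 0.0009768 m = 0.9768 mm
0.9768 mm > 0.1301 mm, so B is larger.
Final answer: B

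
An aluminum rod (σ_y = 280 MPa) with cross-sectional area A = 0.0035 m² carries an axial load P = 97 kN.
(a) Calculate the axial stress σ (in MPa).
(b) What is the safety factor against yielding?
(a) Axial stress σ = P/A. Convert P = 97 kN = 97000 N.
  σ = 97000 / 0.0035 = 2.771 × 10⁷ Pa = 27.71 MPa
(b) Safety factor SF = σ_y/σ = 280 / 27.71 = 10.1
Final answer: (a) σ = 27.71 MPa, (b) SF = 10.1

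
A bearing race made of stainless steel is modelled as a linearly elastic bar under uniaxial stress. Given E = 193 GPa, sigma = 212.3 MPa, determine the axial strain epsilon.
Model: a linearly elastic bar under uniaxial stress, so sigma = E·epsilon.
Solve for epsilon: epsilon = sigma / E.
Convert to SI units:
  E = 193 GPa = 1.93 × 10¹¹ Pa
  sigma = 212.3 MPa = 2.123 × 10⁸ Pa
Substitute:
  epsilon = (2.123 × 10⁸) / (1.93 × 10¹¹)
  epsilon = 0.0011
Final answer: epsilon = 0.0011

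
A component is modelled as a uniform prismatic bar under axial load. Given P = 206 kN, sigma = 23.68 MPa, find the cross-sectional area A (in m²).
Model: a uniform prismatic bar under axial load, so sigma = P / A.
Solve for A: A = P / sigma.
Convert to SI units:
  P = 206 kN = 206000 N
  sigma = 23.68 MPa = 2.368 × 10⁷ Pa
Substitute:
  A = 206000 / (2.368 × 10⁷)
  A = 0.008699 m²
Final answer: A = 0.008699 m²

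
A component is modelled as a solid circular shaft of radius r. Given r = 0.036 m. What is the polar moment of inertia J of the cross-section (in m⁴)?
Model: a solid circular shaft of radius r, so J = (π·r^4) / 2.
Substitute:
  J = (π × 0.036^4) / 2
  J = 2.638 × 10⁻⁶ m⁴
Final answer: J = 2.638 × 10⁻⁶ m⁴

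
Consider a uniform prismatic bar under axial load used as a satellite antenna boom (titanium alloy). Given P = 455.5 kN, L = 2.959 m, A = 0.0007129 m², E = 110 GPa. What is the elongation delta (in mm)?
Model: a uniform prismatic bar under axial load, so delta = (P·L) / (A·E).
Convert to SI units:
  P = 455.5 kN = 455500 N
  E = 110 GPa = 1.1 × 10¹¹ Pa
Substitute:
  delta = (455500 × 2.959) / (0.0007129 × (1.1 × 10¹¹))
  delta = 0.01719 m
Convert: delta = 0.01719 m = 17.19 mm
Final answer: delta = 17.19 mm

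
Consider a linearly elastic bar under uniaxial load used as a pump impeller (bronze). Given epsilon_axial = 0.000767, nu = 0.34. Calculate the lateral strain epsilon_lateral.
Model: a linearly elastic bar under uniaxial load, so epsilon_lateral = -nu·epsilon_axial.
Substitute:
  epsilon_lateral = -(0.34 × 0.000767)
  epsilon_lateral = -0.0002608
Final answer: epsilon_lateral = -0.0002608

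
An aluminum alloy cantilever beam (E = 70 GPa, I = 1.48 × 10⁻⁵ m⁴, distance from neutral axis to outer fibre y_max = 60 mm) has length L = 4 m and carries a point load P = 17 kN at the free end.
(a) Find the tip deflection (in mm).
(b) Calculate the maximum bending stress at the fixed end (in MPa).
(a) Tip deflection of a cantilever with an end point load: δ = P·L^3 / (3·E·I). Convert P = 17 kN = 17000 N, E = 70 GPa = 7 × 10¹⁰ Pa.
  δ = (17000 × 4^3) / (3 × (7 × 10¹⁰) × (1.48 × 10⁻⁵)) = 0.3501 m = 350.1 mm
(b) Maximum bending moment at the fixed end: M = P·L = 17000 × 4 = 68000 N·m. Convert y_max = 60 mm = 0.06 m.
  σ = M·y_max / I = (68000 × 0.06) / (1.48 × 10⁻⁵) = 2.757 × 10⁸ Pa = 275.7 MPa
Final answer: (a) δ = 350.1 mm, (b) σ = 275.7 MPa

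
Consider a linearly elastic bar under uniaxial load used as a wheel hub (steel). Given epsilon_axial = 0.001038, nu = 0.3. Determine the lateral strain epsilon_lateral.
Model: a linearly elastic bar under uniaxial load, so epsilon_lateral = -nu·epsilon_axial.
Substitute:
  epsilon_lateral = -(0.3 × 0.001038)
  epsilon_lateral = -0.0003114
Final answer: epsilon_lateral = -0.0003114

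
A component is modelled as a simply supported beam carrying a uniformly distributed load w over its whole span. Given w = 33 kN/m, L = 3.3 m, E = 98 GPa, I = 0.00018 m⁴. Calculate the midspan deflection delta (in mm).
Model: a simply supported beam carrying a uniformly distributed load w over its whole span, so delta = (5·w·L^4) / (384·E·I).
Convert to SI units:
  w = 33 kN/m = 33000 N/m
  E = 98 GPa = 9.8 × 10¹⁰ Pa
Substitute:
  delta = (5 × 33000 × 3.3^4) / (384 × (9.8 × 10¹⁰) × 0.00018)
  delta = 0.002889 m
Convert: delta = 0.002889 m = 2.889 mm
Final answer: delta = 2.889 mm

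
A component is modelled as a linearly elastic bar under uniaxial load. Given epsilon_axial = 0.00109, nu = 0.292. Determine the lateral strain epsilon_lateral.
Model: a linearly elastic bar under uniaxial load, so epsilon_lateral = -nu·epsilon_axial.
Substitute:
  epsilon_lateral = -(0.292 × 0.00109)
  epsilon_lateral = -0.0003183
Final answer: epsilon_lateral = -0.0003183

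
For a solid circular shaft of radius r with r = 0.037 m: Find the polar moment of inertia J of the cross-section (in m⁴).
Model: a solid circular shaft of radius r, so J = (π·r^4) / 2.
Substitute:
  J = (π × 0.037^4) / 2
  J = 2.944 × 10⁻⁶ m⁴
Final answer: J = 2.944 × 10⁻⁶ m⁴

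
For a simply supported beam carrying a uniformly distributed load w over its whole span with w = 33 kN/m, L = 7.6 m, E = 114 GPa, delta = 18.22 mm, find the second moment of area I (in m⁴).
Model: a simply supported beam carrying a uniformly distributed load w over its whole span, so delta = (5·w·L^4) / (384·E·I).
Solve for I: I = (5·w·L^4) / (384·delta·E).
Convert to SI units:
  w = 33 kN/m = 33000 N/m
  E = 114 GPa = 1.14 × 10¹¹ Pa
  delta = 18.22 mm = 0.01822 m
Substitute:
  I = (5 × 33000 × 7.6^4) / (384 × 0.01822 × (1.14 × 10¹¹))
  I = 0.0006902 m⁴
Final answer: I = 0.0006902 m⁴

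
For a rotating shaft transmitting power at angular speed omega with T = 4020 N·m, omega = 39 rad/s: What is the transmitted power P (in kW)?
Model: a rotating shaft transmitting power at angular speed omega, so P = T·omega.
Substitute:
  P = 4020 × 39
  P = 156800 W
Convert: P = 156800 W = 156.8 kW
Final answer: P = 156.8 kW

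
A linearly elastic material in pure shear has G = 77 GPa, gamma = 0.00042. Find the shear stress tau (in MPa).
Model: a linearly elastic material in pure shear, so tau = G·gamma.
Convert to SI units:
  G = 77 GPa = 7.7 × 10¹⁰ Pa
Substitute:
  tau = (7.7 × 10¹⁰) × 0.00042
  tau = 3.234 × 10⁷ Pa
Convert: tau = 3.234 × 10⁷ Pa = 32.34 MPa
Final answer: tau = 32.34 MPa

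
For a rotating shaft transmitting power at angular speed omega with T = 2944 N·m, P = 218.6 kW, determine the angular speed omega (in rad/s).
Model: a rotating shaft transmitting power at angular speed omega, so P = T·omega.
Solve for omega: omega = P / T.
Convert to SI units:
  P = 218.6 kW = 218600 W
Substitute:
  omega = 218600 / 2944
  omega = 74.25 rad/s
Final answer: omega = 74.25 rad/s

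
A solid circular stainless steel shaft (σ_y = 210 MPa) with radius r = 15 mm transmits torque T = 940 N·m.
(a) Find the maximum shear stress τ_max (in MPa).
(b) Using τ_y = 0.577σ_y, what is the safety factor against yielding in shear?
(a) For a solid circular shaft, τ_max = T·r/J with J = π·r^4/2, i.e. τ_max = 2·T / (π·r^3). Convert r = 15 mm = 0.015 m.
  τ_max = (2 × 940) / (π × 0.015^3) = 1.773 × 10⁸ Pa = 177.3 MPa
(b) τ_y = 0.577 × 210 = 121.17 MPa
  SF = τ_y/τ_max = 121.17 / 177.3 = 0.6834
Final answer: (a) τ_max = 177.3 MPa, (b) SF = 0.6834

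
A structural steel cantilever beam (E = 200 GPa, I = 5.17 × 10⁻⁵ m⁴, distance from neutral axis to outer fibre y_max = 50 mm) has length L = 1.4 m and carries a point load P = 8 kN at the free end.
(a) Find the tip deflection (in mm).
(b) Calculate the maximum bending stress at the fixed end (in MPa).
(a) Tip deflection of a cantilever with an end point load: δ = P·L^3 / (3·E·I). Convert P = 8 kN = 8000 N, E = 200 GPa = 2 × 10¹¹ Pa.
  δ = (8000 × 1.4^3) / (3 × (2 × 10¹¹) × (5.17 × 10⁻⁵)) = 0.0007077 m = 0.7077 mm
(b) Maximum bending moment at the fixed end: M = P·L = 8000 × 1.4 = 11200 N·m. Convert y_max = 50 mm = 0.05 m.
  σ = M·y_max / I = (11200 × 0.05) / (5.17 × 10⁻⁵) = 1.083 × 10⁷ Pa = 10.83 MPa
Final answer: (a) δ = 0.7077 mm, (b) σ = 10.83 MPa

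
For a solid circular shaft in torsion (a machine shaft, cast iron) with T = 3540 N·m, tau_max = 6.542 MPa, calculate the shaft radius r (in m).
Model: a solid circular shaft in torsion, so tau_max = (2·T) / (π·r^3).
Solve for r: r = ((2·T) / (π·tau_max))^(1/3).
Convert to SI units:
  tau_max = 6.542 MPa = 6.542 × 10⁶ Pa
Substitute:
  r = ((2 × 3540) / (π × (6.542 × 10⁶)))^(1/3)
  r = 0.0701 m
Final answer: r = 0.0701 m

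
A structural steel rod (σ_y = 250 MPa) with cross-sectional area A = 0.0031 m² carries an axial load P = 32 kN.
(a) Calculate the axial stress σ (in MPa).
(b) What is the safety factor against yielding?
(a) Axial stress σ = P/A. Convert P = 32 kN = 32000 N.
  σ = 32000 / 0.0031 = 1.032 × 10⁷ Pa = 10.32 MPa
(b) Safety factor SF = σ_y/σ = 250 / 10.32 = 24.22
Final answer: (a) σ = 10.32 MPa, (b) SF = 24.22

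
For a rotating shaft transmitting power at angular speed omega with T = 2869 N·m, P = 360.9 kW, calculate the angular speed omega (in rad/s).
Model: a rotating shaft transmitting power at angular speed omega, so P = T·omega.
Solve for omega: omega = P / T.
Convert to SI units:
  P = 360.9 kW = 360900 W
Substitute:
  omega = 360900 / 2869
  omega = 125.8 rad/s
Final answer: omega = 125.8 rad/s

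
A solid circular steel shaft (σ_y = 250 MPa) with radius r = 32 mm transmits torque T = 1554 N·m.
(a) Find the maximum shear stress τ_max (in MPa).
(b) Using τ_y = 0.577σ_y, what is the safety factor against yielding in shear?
(a) For a solid circular shaft, τ_max = T·r/J with J = π·r^4/2, i.e. τ_max = 2·T / (π·r^3). Convert r = 32 mm = 0.032 m.
  τ_max = (2 × 1554) / (π × 0.032^3) = 3.019 × 10⁷ Pa = 30.19 MPa
(b) τ_y = 0.577 × 250 = 144.25 MPa
  SF = τ_y/τ_max = 144.25 / 30.19 = 4.778
Final answer: (a) τ_max = 30.19 MPa, (b) SF = 4.778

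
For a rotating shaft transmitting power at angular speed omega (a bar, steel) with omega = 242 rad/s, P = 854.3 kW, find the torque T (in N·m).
Model: a rotating shaft transmitting power at angular speed omega, so P = T·omega.
Solve for T: T = P / omega.
Convert to SI units:
  P = 854.3 kW = 854300 W
Substitute:
  T = 854300 / 242
  T = 3530 N·m
Final answer: T = 3530 N·m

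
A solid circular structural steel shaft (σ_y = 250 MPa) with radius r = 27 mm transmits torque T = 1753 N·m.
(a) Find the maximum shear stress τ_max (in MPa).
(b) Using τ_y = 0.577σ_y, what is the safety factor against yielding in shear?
(a) For a solid circular shaft, τ_max = T·r/J with J = π·r^4/2, i.e. τ_max = 2·T / (π·r^3). Convert r = 27 mm = 0.027 m.
  τ_max = (2 × 1753) / (π × 0.027^3) = 5.67 × 10⁷ Pa = 56.7 MPa
(b) τ_y = 0.577 × 250 = 144.25 MPa
  SF = τ_y/τ_max = 144.25 / 56.7 = 2.544
Final answer: (a) τ_max = 56.7 MPa, (b) SF = 2.544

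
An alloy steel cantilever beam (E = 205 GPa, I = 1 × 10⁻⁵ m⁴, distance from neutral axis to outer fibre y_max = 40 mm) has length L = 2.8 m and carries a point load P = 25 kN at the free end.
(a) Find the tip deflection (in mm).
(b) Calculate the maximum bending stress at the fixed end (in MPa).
(a) Tip deflection of a cantilever with an end point load: δ = P·L^3 / (3·E·I). Convert P = 25 kN = 25000 N, E = 205 GPa = 2.05 × 10¹¹ Pa.
  δ = (25000 × 2.8^3) / (3 × (2.05 × 10¹¹) × (1 × 10⁻⁵)) = 0.08924 m = 89.24 mm
(b) Maximum bending moment at the fixed end: M = P·L = 25000 × 2.8 = 70000 N·m. Convert y_max = 40 mm = 0.04 m.
  σ = M·y_max / I = (70000 × 0.04) / (1 × 10⁻⁵) = 2.8 × 10⁸ Pa = 280 MPa
Final answer: (a) δ = 89.24 mm, (b) σ = 280 MPa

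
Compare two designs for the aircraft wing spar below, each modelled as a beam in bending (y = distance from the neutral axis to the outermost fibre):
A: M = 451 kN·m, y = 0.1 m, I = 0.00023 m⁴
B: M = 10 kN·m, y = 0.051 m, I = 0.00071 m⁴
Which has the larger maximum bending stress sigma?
Model: a beam in bending (y = distance from the neutral axis to the outermost fibre), so sigma = (M·y) / I (SI units).
  A: sigma = (451000 × 0.1) / 0.00023 = 1.961 × 10⁸ Pa = 196.1 MPa
  B: sigma = (10000 × 0.051) / 0.00071 = 718300 Pa = 0.7183 MPa
196.1 MPa > 0.7183 MPa, so A is larger.
Final answer: A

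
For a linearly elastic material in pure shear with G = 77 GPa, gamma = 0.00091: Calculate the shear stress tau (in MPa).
Model: a linearly elastic material in pure shear, so tau = G·gamma.
Convert to SI units:
  G = 77 GPa = 7.7 × 10¹⁰ Pa
Substitute:
  tau = (7.7 × 10¹⁰) × 0.00091
  tau = 7.007 × 10⁷ Pa
Convert: tau = 7.007 × 10⁷ Pa = 70.07 MPa
Final answer: tau = 70.07 MPa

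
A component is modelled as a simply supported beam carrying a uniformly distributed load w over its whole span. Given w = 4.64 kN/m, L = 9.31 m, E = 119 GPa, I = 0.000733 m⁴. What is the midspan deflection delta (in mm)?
Model: a simply supported beam carrying a uniformly distributed load w over its whole span, so delta = (5·w·L^4) / (384·E·I).
Convert to SI units:
  w = 4.64 kN/m = 4640 N/m
  E = 119 GPa = 1.19 × 10¹¹ Pa
Substitute:
  delta = (5 × 4640 × 9.31^4) / (384 × (1.19 × 10¹¹) × 0.000733)
  delta = 0.005204 m
Convert: delta = 0.005204 m = 5.204 mm
Final answer: delta = 5.204 mm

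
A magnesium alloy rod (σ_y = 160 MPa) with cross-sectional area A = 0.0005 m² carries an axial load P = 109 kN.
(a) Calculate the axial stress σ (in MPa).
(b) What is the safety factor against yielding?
(a) Axial stress σ = P/A. Convert P = 109 kN = 109000 N.
  σ = 109000 / 0.0005 = 2.18 × 10⁸ Pa = 218 MPa
(b) Safety factor SF = σ_y/σ = 160 / 218 = 0.7339
Final answer: (a) σ = 218 MPa, (b) SF = 0.7339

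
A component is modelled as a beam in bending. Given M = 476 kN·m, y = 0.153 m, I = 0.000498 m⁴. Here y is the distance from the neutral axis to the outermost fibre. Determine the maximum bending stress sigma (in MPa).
Model: a beam in bending, so sigma = (M·y) / I.
Convert to SI units:
  M = 476 kN·m = 476000 N·m
Substitute:
  sigma = (476000 × 0.153) / 0.000498
  sigma = 1.462 × 10⁸ Pa
Convert: sigma = 1.462 × 10⁸ Pa = 146.2 MPa
Final answer: sigma = 146.2 MPa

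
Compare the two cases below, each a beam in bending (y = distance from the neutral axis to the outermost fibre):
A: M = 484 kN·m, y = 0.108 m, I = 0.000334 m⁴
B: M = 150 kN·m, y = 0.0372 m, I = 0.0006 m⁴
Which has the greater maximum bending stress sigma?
Model: a beam in bending (y = distance from the neutral axis to the outermost fibre), so sigma = (M·y) / I (SI units).
  A: sigma = (484000 × 0.108) / 0.000334 = 1.565 × 10⁸ Pa = 156.5 MPa
  B: sigma = (150000 × 0.0372) / 0.0006 = 9.3 × 10⁶ Pa = 9.3 MPa
156.5 MPa > 9.3 MPa, so A is larger.
Final answer: A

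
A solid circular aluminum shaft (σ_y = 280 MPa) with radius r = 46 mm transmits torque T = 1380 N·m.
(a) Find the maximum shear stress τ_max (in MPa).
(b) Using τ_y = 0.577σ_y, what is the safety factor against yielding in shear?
(a) For a solid circular shaft, τ_max = T·r/J with J = π·r^4/2, i.e. τ_max = 2·T / (π·r^3). Convert r = 46 mm = 0.046 m.
  τ_max = (2 × 1380) / (π × 0.046^3) = 9.026 × 10⁶ Pa = 9.026 MPa
(b) τ_y = 0.577 × 280 = 161.56 MPa
  SF = τ_y/τ_max = 161.56 / 9.026 = 17.9
Final answer: (a) τ_max = 9.026 MPa, (b) SF = 17.9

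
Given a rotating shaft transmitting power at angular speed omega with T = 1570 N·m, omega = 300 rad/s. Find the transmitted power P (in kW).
Model: a rotating shaft transmitting power at angular speed omega, so P = T·omega.
Substitute:
  P = 1570 × 300
  P = 471000 W
Convert: P = 471000 W = 471 kW
Final answer: P = 471 kW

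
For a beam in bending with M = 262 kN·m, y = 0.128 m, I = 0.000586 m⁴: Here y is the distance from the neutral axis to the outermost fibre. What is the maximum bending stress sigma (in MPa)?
Model: a beam in bending, so sigma = (M·y) / I.
Convert to SI units:
  M = 262 kN·m = 262000 N·m
Substitute:
  sigma = (262000 × 0.128) / 0.000586
  sigma = 5.723 × 10⁷ Pa
Convert: sigma = 5.723 × 10⁷ Pa = 57.23 MPa
Final answer: sigma = 57.23 MPa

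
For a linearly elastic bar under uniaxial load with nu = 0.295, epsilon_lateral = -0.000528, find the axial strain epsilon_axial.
Model: a linearly elastic bar under uniaxial load, so epsilon_lateral = -nu·epsilon_axial.
Solve for epsilon_axial: epsilon_axial = -epsilon_lateral / nu.
Substitute:
  epsilon_axial = -(-0.000528) / 0.295
  epsilon_axial = 0.00179
Final answer: epsilon_axial = 0.00179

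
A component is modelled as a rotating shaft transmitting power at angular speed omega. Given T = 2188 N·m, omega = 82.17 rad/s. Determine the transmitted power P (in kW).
Model: a rotating shaft transmitting power at angular speed omega, so P = T·omega.
Substitute:
  P = 2188 × 82.17
  P = 179800 W
Convert: P = 179800 W = 179.8 kW
Final answer: P = 179.8 kW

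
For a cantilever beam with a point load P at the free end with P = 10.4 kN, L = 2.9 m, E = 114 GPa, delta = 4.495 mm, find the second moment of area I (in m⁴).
Model: a cantilever beam with a point load P at the free end, so delta = (P·L^3) / (3·E·I).
Solve for I: I = (P·L^3) / (3·delta·E).
Convert to SI units:
  P = 10.4 kN = 10400 N
  E = 114 GPa = 1.14 × 10¹¹ Pa
  delta = 4.495 mm = 0.004495 m
Substitute:
  I = (10400 × 2.9^3) / (3 × 0.004495 × (1.14 × 10¹¹))
  I = 0.000165 m⁴
Final answer: I = 0.000165 m⁴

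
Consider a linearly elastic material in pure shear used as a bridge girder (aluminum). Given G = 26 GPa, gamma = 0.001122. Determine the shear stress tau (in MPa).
Model: a linearly elastic material in pure shear, so tau = G·gamma.
Convert to SI units:
  G = 26 GPa = 2.6 × 10¹⁰ Pa
Substitute:
  tau = (2.6 × 10¹⁰) × 0.001122
  tau = 2.917 × 10⁷ Pa
Convert: tau = 2.917 × 10⁷ Pa = 29.17 MPa
Final answer: tau = 29.17 MPa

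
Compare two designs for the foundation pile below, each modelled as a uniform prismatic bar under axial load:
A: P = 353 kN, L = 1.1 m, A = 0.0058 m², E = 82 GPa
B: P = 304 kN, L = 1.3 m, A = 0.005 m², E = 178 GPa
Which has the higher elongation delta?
Model: a uniform prismatic bar under axial load, so delta = (P·L) / (A·E) (SI units).
  A: delta = (353000 × 1.1) / (0.0058 × (8.2 × 10¹⁰)) = 0.0008164 m = 0.8164 mm
  B: delta = (304000 × 1.3) / (0.005 × (1.78 × 10¹¹)) = 0.000444 m = 0.444 mm
0.8164 mm > 0.444 mm, so A is larger.
Final answer: A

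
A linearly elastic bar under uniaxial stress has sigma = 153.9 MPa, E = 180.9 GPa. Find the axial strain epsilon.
Model: a linearly elastic bar under uniaxial stress, so epsilon = sigma / E.
Convert to SI units:
  sigma = 153.9 MPa = 1.539 × 10⁸ Pa
  E = 180.9 GPa = 1.809 × 10¹¹ Pa
Substitute:
  epsilon = (1.539 × 10⁸) / (1.809 × 10¹¹)
  epsilon = 0.0008507
Final answer: epsilon = 0.0008507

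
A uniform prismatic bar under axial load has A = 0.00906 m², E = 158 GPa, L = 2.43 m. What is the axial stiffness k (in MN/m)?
Model: a uniform prismatic bar under axial load, so k = (A·E) / L.
Convert to SI units:
  E = 158 GPa = 1.58 × 10¹¹ Pa
Substitute:
  k = (0.00906 × (1.58 × 10¹¹)) / 2.43
  k = 5.891 × 10⁸ N/m
Convert: k = 5.891 × 10⁸ N/m = 589.1 MN/m
Final answer: k = 589.1 MN/m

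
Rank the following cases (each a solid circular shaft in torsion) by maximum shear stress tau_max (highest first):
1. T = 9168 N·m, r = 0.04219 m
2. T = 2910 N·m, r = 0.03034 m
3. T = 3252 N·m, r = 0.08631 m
Model: a solid circular shaft in torsion, so tau_max = (2·T) / (π·r^3) (SI units).
  Case 1: tau_max = (2 × 9168) / (π × 0.04219^3) = 7.772 × 10⁷ Pa = 77.72 MPa
  Case 2: tau_max = (2 × 2910) / (π × 0.03034^3) = 6.633 × 10⁷ Pa = 66.33 MPa
  Case 3: tau_max = (2 × 3252) / (π × 0.08631^3) = 3.22 × 10⁶ Pa = 3.22 MPa
Ordering: 77.72 MPa (case 1) > 66.33 MPa (case 2) > 3.22 MPa (case 3)
Final answer: 1, 2, 3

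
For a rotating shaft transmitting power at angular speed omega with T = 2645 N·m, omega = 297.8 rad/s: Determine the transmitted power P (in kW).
Model: a rotating shaft transmitting power at angular speed omega, so P = T·omega.
Substitute:
  P = 2645 × 297.8
  P = 787700 W
Convert: P = 787700 W = 787.7 kW
Final answer: P = 787.7 kW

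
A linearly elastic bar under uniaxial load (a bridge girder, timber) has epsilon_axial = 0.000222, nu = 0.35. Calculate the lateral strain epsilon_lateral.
Model: a linearly elastic bar under uniaxial load, so epsilon_lateral = -nu·epsilon_axial.
Substitute:
  epsilon_lateral = -(0.35 × 0.000222)
  epsilon_lateral = -7.77 × 10⁻⁵
Final answer: epsilon_lateral = -7.77 × 10⁻⁵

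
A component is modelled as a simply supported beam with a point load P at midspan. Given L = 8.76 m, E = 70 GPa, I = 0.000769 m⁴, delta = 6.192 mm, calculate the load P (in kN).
Model: a simply supported beam with a point load P at midspan, so delta = (P·L^3) / (48·E·I).
Solve for P: P = (48·delta·E·I) / L^3.
Convert to SI units:
  E = 70 GPa = 7 × 10¹⁰ Pa
  delta = 6.192 mm = 0.006192 m
Substitute:
  P = (48 × 0.006192 × (7 × 10¹⁰) × 0.000769) / 8.76^3
  P = 23800 N
Convert: P = 23800 N = 23.8 kN
Final answer: P = 23.8 kN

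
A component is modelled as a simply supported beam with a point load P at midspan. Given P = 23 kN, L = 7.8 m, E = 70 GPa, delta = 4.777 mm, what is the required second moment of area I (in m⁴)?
Model: a simply supported beam with a point load P at midspan, so delta = (P·L^3) / (48·E·I).
Solve for I: I = (P·L^3) / (48·delta·E).
Convert to SI units:
  P = 23 kN = 23000 N
  E = 70 GPa = 7 × 10¹⁰ Pa
  delta = 4.777 mm = 0.004777 m
Substitute:
  I = (23000 × 7.8^3) / (48 × 0.004777 × (7 × 10¹⁰))
  I = 0.00068 m⁴
Final answer: I = 0.00068 m⁴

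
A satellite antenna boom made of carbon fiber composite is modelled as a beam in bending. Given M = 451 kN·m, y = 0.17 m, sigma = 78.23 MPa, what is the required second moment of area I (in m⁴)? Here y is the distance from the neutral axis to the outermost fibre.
Model: a beam in bending, so sigma = (M·y) / I.
Solve for I: I = (M·y) / sigma.
Convert to SI units:
  M = 451 kN·m = 451000 N·m
  sigma = 78.23 MPa = 7.823 × 10⁷ Pa
Substitute:
  I = (451000 × 0.17) / (7.823 × 10⁷)
  I = 0.0009801 m⁴
Final answer: I = 0.0009801 m⁴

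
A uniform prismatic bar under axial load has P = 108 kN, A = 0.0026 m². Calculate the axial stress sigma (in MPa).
Model: a uniform prismatic bar under axial load, so sigma = P / A.
Convert to SI units:
  P = 108 kN = 108000 N
Substitute:
  sigma = 108000 / 0.0026
  sigma = 4.154 × 10⁷ Pa
Convert: sigma = 4.154 × 10⁷ Pa = 41.54 MPa
Final answer: sigma = 41.54 MPa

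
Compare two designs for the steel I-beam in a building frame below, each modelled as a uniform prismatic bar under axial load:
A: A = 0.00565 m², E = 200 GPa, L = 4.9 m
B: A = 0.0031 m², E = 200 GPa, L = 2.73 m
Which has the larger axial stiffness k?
Model: a uniform prismatic bar under axial load, so k = (A·E) / L (SI units).
  A: k = (0.00565 × (2 × 10¹¹)) / 4.9 = 2.306 × 10⁸ N/m = 230.6 MN/m
  B: k = (0.0031 × (2 × 10¹¹)) / 2.73 = 2.271 × 10⁸ N/m = 227.1 MN/m
230.6 MN/m > 227.1 MN/m, so A is larger.
Final answer: A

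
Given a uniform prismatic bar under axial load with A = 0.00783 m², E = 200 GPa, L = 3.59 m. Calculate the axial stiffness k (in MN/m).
Model: a uniform prismatic bar under axial load, so k = (A·E) / L.
Convert to SI units:
  E = 200 GPa = 2 × 10¹¹ Pa
Substitute:
  k = (0.00783 × (2 × 10¹¹)) / 3.59
  k = 4.362 × 10⁸ N/m
Convert: k = 4.362 × 10⁸ N/m = 436.2 MN/m
Final answer: k = 436.2 MN/m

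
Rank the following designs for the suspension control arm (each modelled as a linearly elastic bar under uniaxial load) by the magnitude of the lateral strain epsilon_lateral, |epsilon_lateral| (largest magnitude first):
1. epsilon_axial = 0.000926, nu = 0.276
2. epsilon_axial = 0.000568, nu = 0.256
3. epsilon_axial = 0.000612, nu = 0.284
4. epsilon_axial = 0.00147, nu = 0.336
Model: a linearly elastic bar under uniaxial load, so epsilon_lateral = -nu·epsilon_axial (SI units).
  Case 1: epsilon_lateral = -(0.276 × 0.000926) = -0.0002556
  Case 2: epsilon_lateral = -(0.256 × 0.000568) = -0.0001454
  Case 3: epsilon_lateral = -(0.284 × 0.000612) = -0.0001738
  Case 4: epsilon_lateral = -(0.336 × 0.00147) = -0.0004939
Ordering by |epsilon_lateral|: 0.0004939 (case 4) > 0.0002556 (case 1) > 0.0001738 (case 3) > 0.0001454 (case 2)
Final answer: 4, 1, 3, 2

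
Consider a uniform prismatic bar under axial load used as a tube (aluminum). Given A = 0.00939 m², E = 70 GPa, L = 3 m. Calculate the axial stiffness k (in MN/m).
Model: a uniform prismatic bar under axial load, so k = (A·E) / L.
Convert to SI units:
  E = 70 GPa = 7 × 10¹⁰ Pa
Substitute:
  k = (0.00939 × (7 × 10¹⁰)) / 3
  k = 2.191 × 10⁸ N/m
Convert: k = 2.191 × 10⁸ N/m = 219.1 MN/m
Final answer: k = 219.1 MN/m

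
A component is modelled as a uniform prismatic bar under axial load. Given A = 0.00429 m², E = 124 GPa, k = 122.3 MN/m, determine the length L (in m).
Model: a uniform prismatic bar under axial load, so k = (A·E) / L.
Solve for L: L = (A·E) / k.
Convert to SI units:
  E = 124 GPa = 1.24 × 10¹¹ Pa
  k = 122.3 MN/m = 1.223 × 10⁸ N/m
Substitute:
  L = (0.00429 × (1.24 × 10¹¹)) / (1.223 × 10⁸)
  L = 4.35 m
Final answer: L = 4.35 m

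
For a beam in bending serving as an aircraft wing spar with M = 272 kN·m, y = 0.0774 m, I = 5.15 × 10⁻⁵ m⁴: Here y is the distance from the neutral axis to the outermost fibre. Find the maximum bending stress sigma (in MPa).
Model: a beam in bending, so sigma = (M·y) / I.
Convert to SI units:
  M = 272 kN·m = 272000 N·m
Substitute:
  sigma = (272000 × 0.0774) / (5.15 × 10⁻⁵)
  sigma = 4.088 × 10⁸ Pa
Convert: sigma = 4.088 × 10⁸ Pa = 408.8 MPa
Final answer: sigma = 408.8 MPa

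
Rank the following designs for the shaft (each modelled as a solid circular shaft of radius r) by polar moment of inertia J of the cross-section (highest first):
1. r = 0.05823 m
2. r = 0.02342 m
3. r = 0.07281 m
Model: a solid circular shaft of radius r, so J = (π·r^4) / 2 (SI units).
  Case 1: J = (π × 0.05823^4) / 2 = 1.806 × 10⁻⁵ m⁴
  Case 2: J = (π × 0.02342^4) / 2 = 4.726 × 10⁻⁷ m⁴
  Case 3: J = (π × 0.07281^4) / 2 = 4.415 × 10⁻⁵ m⁴
Ordering: 4.415 × 10⁻⁵ m⁴ (case 3) > 1.806 × 10⁻⁵ m⁴ (case 1) > 4.726 × 10⁻⁷ m⁴ (case 2)
Final answer: 3, 1, 2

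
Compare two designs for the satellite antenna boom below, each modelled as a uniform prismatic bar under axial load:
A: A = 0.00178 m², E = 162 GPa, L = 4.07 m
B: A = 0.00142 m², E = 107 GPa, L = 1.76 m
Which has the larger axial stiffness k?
Model: a uniform prismatic bar under axial load, so k = (A·E) / L (SI units).
  A: k = (0.00178 × (1.62 × 10¹¹)) / 4.07 = 7.085 × 10⁷ N/m = 70.85 MN/m
  B: k = (0.00142 × (1.07 × 10¹¹)) / 1.76 = 8.633 × 10⁷ N/m = 86.33 MN/m
86.33 MN/m > 70.85 MN/m, so B is larger.
Final answer: B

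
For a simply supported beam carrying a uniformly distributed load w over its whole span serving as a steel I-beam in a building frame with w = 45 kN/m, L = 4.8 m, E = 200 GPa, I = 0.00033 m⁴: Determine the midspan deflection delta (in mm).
Model: a simply supported beam carrying a uniformly distributed load w over its whole span, so delta = (5·w·L^4) / (384·E·I).
Convert to SI units:
  w = 45 kN/m = 45000 N/m
  E = 200 GPa = 2 × 10¹¹ Pa
Substitute:
  delta = (5 × 45000 × 4.8^4) / (384 × (2 × 10¹¹) × 0.00033)
  delta = 0.004713 m
Convert: delta = 0.004713 m = 4.713 mm
Final answer: delta = 4.713 mm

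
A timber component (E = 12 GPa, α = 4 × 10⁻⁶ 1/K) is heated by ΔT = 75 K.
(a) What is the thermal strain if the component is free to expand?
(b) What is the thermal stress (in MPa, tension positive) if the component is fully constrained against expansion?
(a) Free thermal strain ε_th = α·ΔT = (4 × 10⁻⁶) × 75 = 0.0003
(b) Fully constrained, the expansion is suppressed, so σ = -E·α·ΔT. Convert E = 12 GPa = 1.2 × 10¹⁰ Pa.
  σ = -(1.2 × 10¹⁰) × (4 × 10⁻⁶) × 75 = -3.6 × 10⁶ Pa = -3.6 MPa (compressive)
Final answer: (a) ε_th = 0.0003, (b) σ = -3.6 MPa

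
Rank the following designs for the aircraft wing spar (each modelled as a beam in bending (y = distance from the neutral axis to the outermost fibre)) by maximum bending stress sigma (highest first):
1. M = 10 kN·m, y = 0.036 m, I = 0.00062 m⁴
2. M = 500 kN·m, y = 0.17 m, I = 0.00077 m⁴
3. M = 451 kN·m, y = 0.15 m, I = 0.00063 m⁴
Model: a beam in bending (y = distance from the neutral axis to the outermost fibre), so sigma = (M·y) / I (SI units).
  Case 1: sigma = (10000 × 0.036) / 0.00062 = 580600 Pa = 0.5806 MPa
  Case 2: sigma = (500000 × 0.17) / 0.00077 = 1.104 × 10⁸ Pa = 110.4 MPa
  Case 3: sigma = (451000 × 0.15) / 0.00063 = 1.074 × 10⁸ Pa = 107.4 MPa
Ordering: 110.4 MPa (case 2) > 107.4 MPa (case 3) > 0.5806 MPa (case 1)
Final answer: 2, 3, 1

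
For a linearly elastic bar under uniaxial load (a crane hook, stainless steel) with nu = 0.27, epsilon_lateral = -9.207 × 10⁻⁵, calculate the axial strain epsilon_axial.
Model: a linearly elastic bar under uniaxial load, so epsilon_lateral = -nu·epsilon_axial.
Solve for epsilon_axial: epsilon_axial = -epsilon_lateral / nu.
Substitute:
  epsilon_axial = -(-9.207 × 10⁻⁵) / 0.27
  epsilon_axial = 0.000341
Final answer: epsilon_axial = 0.000341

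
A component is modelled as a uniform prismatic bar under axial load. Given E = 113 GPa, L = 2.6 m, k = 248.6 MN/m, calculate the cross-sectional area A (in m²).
Model: a uniform prismatic bar under axial load, so k = (A·E) / L.
Solve for A: A = (k·L) / E.
Convert to SI units:
  E = 113 GPa = 1.13 × 10¹¹ Pa
  k = 248.6 MN/m = 2.486 × 10⁸ N/m
Substitute:
  A = ((2.486 × 10⁸) × 2.6) / (1.13 × 10¹¹)
  A = 0.00572 m²
Final answer: A = 0.00572 m²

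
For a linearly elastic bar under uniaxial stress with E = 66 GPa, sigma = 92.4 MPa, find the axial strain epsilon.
Model: a linearly elastic bar under uniaxial stress, so sigma = E·epsilon.
Solve for epsilon: epsilon = sigma / E.
Convert to SI units:
  E = 66 GPa = 6.6 × 10¹⁰ Pa
  sigma = 92.4 MPa = 9.24 × 10⁷ Pa
Substitute:
  epsilon = (9.24 × 10⁷) / (6.6 × 10¹⁰)
  epsilon = 0.0014
Final answer: epsilon = 0.0014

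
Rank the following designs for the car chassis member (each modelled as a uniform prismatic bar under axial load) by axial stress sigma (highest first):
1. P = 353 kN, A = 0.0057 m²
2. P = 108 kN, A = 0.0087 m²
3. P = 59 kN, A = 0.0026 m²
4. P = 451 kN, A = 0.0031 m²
Model: a uniform prismatic bar under axial load, so sigma = P / A (SI units).
  Case 1: sigma = 353000 / 0.0057 = 6.193 × 10⁷ Pa = 61.93 MPa
  Case 2: sigma = 108000 / 0.0087 = 1.241 × 10⁷ Pa = 12.41 MPa
  Case 3: sigma = 59000 / 0.0026 = 2.269 × 10⁷ Pa = 22.69 MPa
  Case 4: sigma = 451000 / 0.0031 = 1.455 × 10⁸ Pa = 145.5 MPa
Ordering: 145.5 MPa (case 4) > 61.93 MPa (case 1) > 22.69 MPa (case 3) > 12.41 MPa (case 2)
Final answer: 4, 1, 3, 2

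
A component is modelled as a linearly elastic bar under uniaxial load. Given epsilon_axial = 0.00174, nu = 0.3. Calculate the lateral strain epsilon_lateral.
Model: a linearly elastic bar under uniaxial load, so epsilon_lateral = -nu·epsilon_axial.
Substitute:
  epsilon_lateral = -(0.3 × 0.00174)
  epsilon_lateral = -0.000522
Final answer: epsilon_lateral = -0.000522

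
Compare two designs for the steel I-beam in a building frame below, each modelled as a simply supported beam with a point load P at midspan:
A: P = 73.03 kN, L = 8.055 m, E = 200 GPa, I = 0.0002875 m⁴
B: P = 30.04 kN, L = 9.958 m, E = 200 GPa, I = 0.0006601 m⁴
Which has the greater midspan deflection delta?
Model: a simply supported beam with a point load P at midspan, so delta = (P·L^3) / (48·E·I) (SI units).
  A: delta = (73030 × 8.055^3) / (48 × (2 × 10¹¹) × 0.0002875) = 0.01383 m = 13.83 mm
  B: delta = (30040 × 9.958^3) / (48 × (2 × 10¹¹) × 0.0006601) = 0.004681 m = 4.681 mm
13.83 mm > 4.681 mm, so A is larger.
Final answer: A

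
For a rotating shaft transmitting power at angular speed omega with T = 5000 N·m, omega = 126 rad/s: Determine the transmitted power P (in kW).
Model: a rotating shaft transmitting power at angular speed omega, so P = T·omega.
Substitute:
  P = 5000 × 126
  P = 630000 W
Convert: P = 630000 W = 630 kW
Final answer: P = 630 kW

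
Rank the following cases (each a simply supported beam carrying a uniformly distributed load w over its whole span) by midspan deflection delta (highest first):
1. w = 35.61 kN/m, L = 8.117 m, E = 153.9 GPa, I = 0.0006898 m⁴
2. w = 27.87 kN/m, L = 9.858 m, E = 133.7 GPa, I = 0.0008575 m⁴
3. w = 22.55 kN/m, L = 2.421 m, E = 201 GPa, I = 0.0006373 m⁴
Model: a simply supported beam carrying a uniformly distributed load w over its whole span, so delta = (5·w·L^4) / (384·E·I) (SI units).
  Case 1: delta = (5 × 35610 × 8.117^4) / (384 × (1.539 × 10¹¹) × 0.0006898) = 0.01896 m = 18.96 mm
  Case 2: delta = (5 × 27870 × 9.858^4) / (384 × (1.337 × 10¹¹) × 0.0008575) = 0.02989 m = 29.89 mm
  Case 3: delta = (5 × 22550 × 2.421^4) / (384 × (2.01 × 10¹¹) × 0.0006373) = 7.875 × 10⁻⁵ m = 0.07875 mm
Ordering: 29.89 mm (case 2) > 18.96 mm (case 1) > 0.07875 mm (case 3)
Final answer: 2, 1, 3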